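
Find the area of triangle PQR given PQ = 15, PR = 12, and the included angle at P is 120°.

Area = (1/2)(15)(12) sin(120°) = (1/2)(15)(12)(sqrt(3)/2) = 45*sqrt(3)

45*sqrt(3)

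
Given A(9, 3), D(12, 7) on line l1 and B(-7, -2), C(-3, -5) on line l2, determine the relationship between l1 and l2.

Slope of line 1: m1 = (7 - 3)/(12 - 9) = 4/3 = 4/3
Slope of line 2: m2 = (-5 - -2)/(-3 - -7) = -3/4 = -3/4
Two lines are perpendicular when the product of their slopes is -1 (negative reciprocals).
m1 * m2 = (4/3) * (-3/4) = -1, confirming perpendicularity.

Perpendicular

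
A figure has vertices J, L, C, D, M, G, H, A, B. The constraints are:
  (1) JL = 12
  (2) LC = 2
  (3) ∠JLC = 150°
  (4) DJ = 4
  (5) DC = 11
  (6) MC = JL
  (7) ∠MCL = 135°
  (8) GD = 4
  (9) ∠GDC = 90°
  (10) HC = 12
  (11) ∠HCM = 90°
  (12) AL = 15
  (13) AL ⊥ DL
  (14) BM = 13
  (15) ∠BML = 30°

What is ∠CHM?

From the given relations: MC = JL = 12.
Step 1: By the law of cosines on triangle HCM: HM² = 12² + 12² − 2·12·12·cos(90°) = 288, so HM = 12·√2.
Step 2: By the inverse law of cosines on triangle CHM: cos(∠CHM) = (12² + (12·√2)² − 12²) / (2·12·12·√2) = 288/407.29 = 0.7071, so ∠CHM = 45°.

Therefore, the measure of angle ∠CHM = 45°.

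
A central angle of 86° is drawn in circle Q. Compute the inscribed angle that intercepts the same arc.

An inscribed angle intercepts an arc from a point on the circle, while the central angle intercepts the same arc from the center.
The inscribed angle is always half the central angle: 86° / 2 = 43°.

43°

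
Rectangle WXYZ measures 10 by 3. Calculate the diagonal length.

Using the Pythagorean theorem:
d² = 10² + 3² = 100 + 9 = 109
d = sqrt(109)

sqrt(109)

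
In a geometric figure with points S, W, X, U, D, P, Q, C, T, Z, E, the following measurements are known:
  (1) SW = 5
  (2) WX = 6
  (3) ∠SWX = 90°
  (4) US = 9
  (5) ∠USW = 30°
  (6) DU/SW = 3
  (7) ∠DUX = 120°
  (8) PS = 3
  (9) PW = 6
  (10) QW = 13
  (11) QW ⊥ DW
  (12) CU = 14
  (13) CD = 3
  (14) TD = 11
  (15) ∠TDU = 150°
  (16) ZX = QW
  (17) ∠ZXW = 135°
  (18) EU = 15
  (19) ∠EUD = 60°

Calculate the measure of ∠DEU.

From the given relations: DU = 3·SW = 3·5 = 15.
Step 1: By the law of cosines on triangle EUD: ED² = 15² + 15² − 2·15·15·cos(60°) = 225, so ED = 15.
Step 2: By the inverse law of cosines on triangle DEU: cos(∠DEU) = (15² + 15² − 15²) / (2·15·15) = 225/450 = 0.5, so ∠DEU = 60°.

Therefore, the measure of angle ∠DEU = 60°.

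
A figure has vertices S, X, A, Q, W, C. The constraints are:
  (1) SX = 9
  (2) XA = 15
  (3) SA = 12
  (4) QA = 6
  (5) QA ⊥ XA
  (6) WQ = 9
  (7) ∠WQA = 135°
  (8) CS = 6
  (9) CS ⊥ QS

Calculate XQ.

Step 1: By the law of cosines on triangle XAQ: XQ² = 15² + 6² − 2·15·6·cos(90°) = 261, so XQ = 3·√29.

Therefore, the length of XQ = 3·√29.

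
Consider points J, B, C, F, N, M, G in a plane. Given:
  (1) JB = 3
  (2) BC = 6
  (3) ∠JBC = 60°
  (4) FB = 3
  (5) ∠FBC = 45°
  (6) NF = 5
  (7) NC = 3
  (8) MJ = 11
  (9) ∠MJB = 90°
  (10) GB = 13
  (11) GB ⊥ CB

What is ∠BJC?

Step 1: By the law of cosines on triangle JBC: JC² = 3² + 6² − 2·3·6·cos(60°) = 27, so JC = 3·√3.
Step 2: By the inverse law of cosines on triangle BJC: cos(∠BJC) = (3² + (3·√3)² − 6²) / (2·3·3·√3) = 0/31.18 = 0, so ∠BJC = 90°.

Therefore, the measure of angle ∠BJC = 90°.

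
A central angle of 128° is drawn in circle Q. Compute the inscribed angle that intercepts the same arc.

An inscribed angle intercepts an arc from a point on the circle, while the central angle intercepts the same arc from the center.
The inscribed angle is always half the central angle: 128° / 2 = 64°.

64°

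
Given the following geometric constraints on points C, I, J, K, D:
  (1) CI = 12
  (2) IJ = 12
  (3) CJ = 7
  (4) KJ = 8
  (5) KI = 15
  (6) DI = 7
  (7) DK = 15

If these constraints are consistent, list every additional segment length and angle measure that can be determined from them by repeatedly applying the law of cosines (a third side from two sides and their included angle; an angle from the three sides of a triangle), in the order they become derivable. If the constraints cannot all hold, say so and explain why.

The constraints are consistent. Derivable facts, in order:
After 1 step:
- ∠CIJ = 33.92°
- ∠CJI = 73.04°
- ∠DIK = 76.51°
- ∠DKI = 26.99°
- ∠ICJ = 73.04°
- ∠IDK = 76.51°
- ∠IJK = 95.08°
- ∠IKJ = 52.83°
- ∠JIK = 32.09°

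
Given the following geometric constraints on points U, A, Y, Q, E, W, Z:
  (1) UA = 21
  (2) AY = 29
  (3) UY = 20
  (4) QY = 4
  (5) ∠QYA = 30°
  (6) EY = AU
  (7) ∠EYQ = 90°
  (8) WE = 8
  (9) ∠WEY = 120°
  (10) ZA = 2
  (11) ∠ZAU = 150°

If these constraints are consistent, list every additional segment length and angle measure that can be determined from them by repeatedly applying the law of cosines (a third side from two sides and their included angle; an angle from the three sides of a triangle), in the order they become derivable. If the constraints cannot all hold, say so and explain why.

The constraints are consistent. Derivable facts, in order:
After 1 step:
- AQ ≈ 25.61
- QE ≈ 21.38
- UZ ≈ 22.75
- YW ≈ 25.94
- ∠AUY = 90°
- ∠AYU = 46.4°
- ∠UAY = 43.6°
After 2 steps:
- ∠AQY = 145.52°
- ∠AUZ = 2.52°
- ∠AZU = 27.48°
- ∠EQY = 79.22°
- ∠EWY = 44.51°
- ∠EYW = 15.49°
- ∠QAY = 4.48°
- ∠QEY = 10.78°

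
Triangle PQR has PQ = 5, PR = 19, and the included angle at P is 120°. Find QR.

Law of cosines: QR^2 = 5^2 + 19^2 - 2(5)(19)cos(120°) = 481, so QR = sqrt(481).

sqrt(481)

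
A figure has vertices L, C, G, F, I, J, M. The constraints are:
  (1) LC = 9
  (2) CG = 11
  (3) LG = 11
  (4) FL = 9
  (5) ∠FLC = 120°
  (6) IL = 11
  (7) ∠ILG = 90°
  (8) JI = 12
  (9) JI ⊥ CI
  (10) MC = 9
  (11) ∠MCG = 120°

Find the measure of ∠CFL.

Step 1: By the law of cosines on triangle FLC: FC² = 9² + 9² − 2·9·9·cos(120°) = 243, so FC = 9·√3.
Step 2: By the inverse law of cosines on triangle CFL: cos(∠CFL) = ((9·√3)² + 9² − 9²) / (2·9·√3·9) = 243/280.59 = 0.866, so ∠CFL = 30°.

Therefore, the measure of angle ∠CFL = 30°.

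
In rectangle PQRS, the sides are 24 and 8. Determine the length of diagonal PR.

A rectangle's diagonal splits it into two right triangles, with the diagonal as the hypotenuse.
By the Pythagorean theorem, d^2 = 24^2 + 8^2 = 640.
Therefore d = sqrt(640) = 8*sqrt(10).

8*sqrt(10)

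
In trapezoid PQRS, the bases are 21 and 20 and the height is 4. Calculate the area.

A trapezoid's area equals the midsegment times the height.
The midsegment is (21 + 20) / 2 = 41/2.
Area = 41/2 * 4 = 82.

82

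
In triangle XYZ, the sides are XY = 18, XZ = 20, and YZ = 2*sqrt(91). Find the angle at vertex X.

By the inverse law of cosines: cos(X) = (XY² + XZ² - YZ²) / (2 × XY × XZ)
cos(X) = (18² + 20² - (2*sqrt(91))²) / (2 × 18 × 20)
cos(X) = (324 + 400 - (364)) / 720
cos(X) = 1/2
X = arccos(1/2) = 60°

60°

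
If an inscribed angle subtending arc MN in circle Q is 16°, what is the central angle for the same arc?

The inscribed angle theorem states that a central angle is always twice any inscribed angle that subtends the same arc.
Since the inscribed angle is 16°, the central angle = 2 × 16° = 32°.

32°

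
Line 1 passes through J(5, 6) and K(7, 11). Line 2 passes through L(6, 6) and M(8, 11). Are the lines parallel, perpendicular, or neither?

Slope of line 1: m1 = (11 - 6)/(7 - 5) = 5/2 = 5/2
Slope of line 2: m2 = (11 - 6)/(8 - 6) = 5/2 = 5/2
Since m1 = m2 = 5/2, the lines are parallel.

Parallel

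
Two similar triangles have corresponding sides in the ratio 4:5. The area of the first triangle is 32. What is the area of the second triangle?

The ratio of areas of similar triangles = (side ratio)^2.
Side ratio = 4:5, so area ratio = 16:25.
Area of the second triangle / Area of the first triangle = 25/16
Area of the second triangle = 32 * 25/16 = 50

50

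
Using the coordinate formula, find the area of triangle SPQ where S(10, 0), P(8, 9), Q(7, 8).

The Shoelace formula computes the area from vertex coordinates by summing cross products.
For vertices (10,0), (8,9), (7,8):
Signed sum = 10*9 - 8*0 + 8*8 - 7*9 + 7*0 - 10*8
= 90 + 1 + -80 = 11
Area = (1/2)|11| = 11/2.

11/2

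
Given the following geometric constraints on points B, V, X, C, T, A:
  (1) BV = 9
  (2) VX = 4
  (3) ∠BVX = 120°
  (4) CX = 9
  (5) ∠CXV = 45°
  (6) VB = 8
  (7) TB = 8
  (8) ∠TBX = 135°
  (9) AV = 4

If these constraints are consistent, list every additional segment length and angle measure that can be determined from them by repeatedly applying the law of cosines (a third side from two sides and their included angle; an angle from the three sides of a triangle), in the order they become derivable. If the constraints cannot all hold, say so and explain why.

These constraints are not satisfiable: (1) BV = 9 and (6) VB = 8 assign two different lengths to the same segment. No planar figure meets all of them, so nothing further can be derived.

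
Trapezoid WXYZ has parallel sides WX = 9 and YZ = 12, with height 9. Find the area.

Area = (9 + 12) * 9 / 2 = 189 / 2 = 189/2

189/2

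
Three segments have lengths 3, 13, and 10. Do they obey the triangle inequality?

No.
The triangle inequality is violated: 3 + 10 = 13 ≤ 13.
These lengths cannot form a triangle.

No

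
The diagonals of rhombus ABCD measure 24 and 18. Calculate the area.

The diagonals of a rhombus divide it into four right triangles.
Each triangle has legs 24/ 2 = 12 and 18/2 = 9, so each has area (1/2)*12*9 = 54.
Four such triangles give total area = (d1 * d2) / 2 = 216.

216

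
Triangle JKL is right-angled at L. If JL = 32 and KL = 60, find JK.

In a right triangle, the square of the hypotenuse equals the sum of the squares of the two legs.
The legs are 32 and 60, so the hypotenuse = sqrt(1024 + 3600) = sqrt(4624) = 68.

68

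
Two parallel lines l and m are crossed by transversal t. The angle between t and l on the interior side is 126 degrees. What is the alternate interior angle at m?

Alternate interior angles formed by parallel lines and a transversal are equal.
The given angle is 126 degrees.
The alternate interior angle = 126 degrees.

126 degrees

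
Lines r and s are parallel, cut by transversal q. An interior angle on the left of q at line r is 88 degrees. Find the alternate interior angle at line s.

Alternate interior angles lie on opposite sides of the transversal, between the parallel lines.
By the alternate interior angle theorem, they are equal: 88 degrees.

88 degrees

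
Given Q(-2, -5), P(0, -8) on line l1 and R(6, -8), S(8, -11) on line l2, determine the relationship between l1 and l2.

Slope of line 1: m1 = (-8 - -5)/(0 - -2) = -3/2 = -3/2
Slope of line 2: m2 = (-11 - -8)/(8 - 6) = -3/2 = -3/2
m1 = m2, so the lines are parallel.

Parallel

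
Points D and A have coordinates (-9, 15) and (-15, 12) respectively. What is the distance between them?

d = sqrt((-6)^2 + (-3)^2) = sqrt(45) = 3*sqrt(5)

3*sqrt(5)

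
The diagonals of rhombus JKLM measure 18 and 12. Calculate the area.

The diagonals of a rhombus divide it into four right triangles.
Each triangle has legs 18/ 2 = 9 and 12/2 = 6, so each has area (1/2)*9*6 = 27.
Four such triangles give total area = (d1 * d2) / 2 = 108.

108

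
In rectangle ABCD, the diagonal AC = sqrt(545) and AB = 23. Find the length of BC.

b = sqrt(d^2 - a^2) = sqrt(545 - 529) = sqrt(16) = 4

4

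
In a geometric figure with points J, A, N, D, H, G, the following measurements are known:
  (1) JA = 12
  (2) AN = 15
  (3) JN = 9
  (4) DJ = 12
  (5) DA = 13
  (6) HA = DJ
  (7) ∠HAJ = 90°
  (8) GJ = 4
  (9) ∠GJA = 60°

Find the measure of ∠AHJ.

From the given relations: HA = DJ = 12.
Step 1: By the law of cosines on triangle HAJ: HJ² = 12² + 12² − 2·12·12·cos(90°) = 288, so HJ = 12·√2.
Step 2: By the inverse law of cosines on triangle AHJ: cos(∠AHJ) = (12² + (12·√2)² − 12²) / (2·12·12·√2) = 288/407.29 = 0.7071, so ∠AHJ = 45°.

Therefore, the measure of angle ∠AHJ = 45°.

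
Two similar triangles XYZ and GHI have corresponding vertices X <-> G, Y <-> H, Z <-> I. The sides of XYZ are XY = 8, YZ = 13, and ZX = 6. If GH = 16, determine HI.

k = 16/8 = 2. HI = 2 * 13 = 26.

26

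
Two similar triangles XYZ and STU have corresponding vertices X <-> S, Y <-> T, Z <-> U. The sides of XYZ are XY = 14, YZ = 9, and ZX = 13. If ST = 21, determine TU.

Since the triangles are similar, the ratio of corresponding sides is constant.
Scale factor k = ST / XY = 21 / 14 = 3/2
TU = k * YZ = 3/2 * 9 = 27/2

27/2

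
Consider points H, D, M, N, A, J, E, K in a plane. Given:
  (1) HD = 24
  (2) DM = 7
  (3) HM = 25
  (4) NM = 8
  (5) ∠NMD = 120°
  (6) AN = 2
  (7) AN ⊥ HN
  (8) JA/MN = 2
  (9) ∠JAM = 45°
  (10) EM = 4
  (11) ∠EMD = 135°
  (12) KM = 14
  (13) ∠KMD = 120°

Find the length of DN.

Step 1: By the law of cosines on triangle DMN: DN² = 7² + 8² − 2·7·8·cos(120°) = 169, so DN = 13.

Therefore, the length of DN = 13.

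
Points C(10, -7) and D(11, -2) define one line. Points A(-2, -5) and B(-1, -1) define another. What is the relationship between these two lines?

Slope of line 1: m1 = (-2 - -7)/(11 - 10) = 5/1 = 5
Slope of line 2: m2 = (-1 - -5)/(-1 - -2) = 4/1 = 4
For parallel lines we need equal slopes: 5 != 4.
For perpendicular lines we need m1*m2 = -1: (5)(4) = 20 != -1.
Since neither condition holds, the lines are neither parallel nor perpendicular.

Neither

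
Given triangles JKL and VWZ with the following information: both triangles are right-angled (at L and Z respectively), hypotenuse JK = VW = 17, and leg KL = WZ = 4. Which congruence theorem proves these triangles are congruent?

The given information provides:
both triangles are right-angled (at L and Z respectively), hypotenuse JK = VW = 17, and leg KL = WZ = 4
This matches the HL congruence theorem.
The hypotenuse and one leg of two right triangles are equal (Hypotenuse-Leg).

HL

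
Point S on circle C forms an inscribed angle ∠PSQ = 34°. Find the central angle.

The inscribed angle theorem states that a central angle is always twice any inscribed angle that subtends the same arc.
Since the inscribed angle is 34°, the central angle = 2 × 34° = 68°.

68°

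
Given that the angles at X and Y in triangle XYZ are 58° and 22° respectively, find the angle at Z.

angle Z = 180 - 58 - 22 = 100 degrees.

100 degrees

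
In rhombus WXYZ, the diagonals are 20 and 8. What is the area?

Area of a rhombus = (d1 * d2) / 2
Area = (20 * 8) / 2
Area = 160 / 2
Area = 80

80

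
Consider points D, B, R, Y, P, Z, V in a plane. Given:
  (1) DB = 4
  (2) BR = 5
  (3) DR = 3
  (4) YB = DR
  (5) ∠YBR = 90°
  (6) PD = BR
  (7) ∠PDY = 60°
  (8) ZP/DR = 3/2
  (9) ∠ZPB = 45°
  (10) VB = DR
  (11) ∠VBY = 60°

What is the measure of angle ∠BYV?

From the given relations: YB = DR = 3; VB = DR = 3.
Step 1: By the law of cosines on triangle YBV: YV² = 3² + 3² − 2·3·3·cos(60°) = 9, so YV = 3.
Step 2: By the inverse law of cosines on triangle BYV: cos(∠BYV) = (3² + 3² − 3²) / (2·3·3) = 9/18 = 0.5, so ∠BYV = 60°.

Therefore, the measure of angle ∠BYV = 60°.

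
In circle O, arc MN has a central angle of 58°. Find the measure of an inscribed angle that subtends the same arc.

An inscribed angle intercepts an arc from a point on the circle, while the central angle intercepts the same arc from the center.
The inscribed angle is always half the central angle: 58° / 2 = 29°.

29°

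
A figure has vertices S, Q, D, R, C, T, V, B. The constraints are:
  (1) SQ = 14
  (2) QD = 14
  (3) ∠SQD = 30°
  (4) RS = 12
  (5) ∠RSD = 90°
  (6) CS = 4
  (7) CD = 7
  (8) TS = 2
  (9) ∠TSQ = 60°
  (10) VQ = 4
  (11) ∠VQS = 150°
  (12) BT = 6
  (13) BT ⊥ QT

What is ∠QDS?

Step 1: By the law of cosines on triangle DQS: DS² = 14² + 14² − 2·14·14·cos(30°) = 52.52, so DS ≈ 7.25.
Step 2: By the inverse law of cosines on triangle QDS: cos(∠QDS) = (14² + 7.25² − 14²) / (2·14·7.25) = 52.52/202.91 = 0.2588, so ∠QDS = 75°.

Therefore, the measure of angle ∠QDS = 75°.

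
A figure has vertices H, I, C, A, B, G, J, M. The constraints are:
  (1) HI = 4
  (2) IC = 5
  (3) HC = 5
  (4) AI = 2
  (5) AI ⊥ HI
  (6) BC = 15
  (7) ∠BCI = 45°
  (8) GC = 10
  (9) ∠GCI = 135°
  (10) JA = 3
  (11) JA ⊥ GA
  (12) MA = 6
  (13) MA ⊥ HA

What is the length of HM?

Step 1: By the law of cosines on triangle HIA: HA² = 4² + 2² − 2·4·2·cos(90°) = 20, so HA = 2·√5.
Step 2: By the law of cosines on triangle HAM: HM² = (2·√5)² + 6² − 2·2·√5·6·cos(90°) = 56, so HM = 2·√14.

Therefore, the length of HM = 2·√14.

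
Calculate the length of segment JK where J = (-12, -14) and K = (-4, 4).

The horizontal distance is |-4 - -12| = 8 and the vertical distance is |4 - -14| = 18.
By the Pythagorean theorem, d = sqrt(8^2 + 18^2) = sqrt(388) = 2*sqrt(97).

2*sqrt(97)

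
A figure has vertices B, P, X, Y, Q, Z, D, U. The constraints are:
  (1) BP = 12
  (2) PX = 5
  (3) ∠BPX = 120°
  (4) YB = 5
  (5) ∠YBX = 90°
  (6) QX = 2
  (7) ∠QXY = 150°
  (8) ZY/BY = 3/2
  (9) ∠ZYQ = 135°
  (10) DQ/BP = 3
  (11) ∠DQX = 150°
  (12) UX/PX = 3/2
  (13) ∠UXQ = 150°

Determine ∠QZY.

From the given relations: ZY = 3/2·BY = 3/2·5 ≈ 7.5.
Step 1: By the law of cosines on triangle BPX: BX² = 12² + 5² − 2·12·5·cos(120°) = 229, so BX ≈ 15.13.
Step 2: By the law of cosines on triangle XBY: XY² = 15.13² + 5² − 2·15.13·5·cos(90°) = 254, so XY ≈ 15.94.
Step 3: By the law of cosines on triangle QXY: QY² = 2² + 15.94² − 2·2·15.94·cos(150°) = 313.21, so QY ≈ 17.7.
Step 4: By the law of cosines on triangle ZYQ: ZQ² = 7.5² + 17.7² − 2·7.5·17.7·cos(135°) = 557.17, so ZQ ≈ 23.6.
Step 5: By the inverse law of cosines on triangle QZY: cos(∠QZY) = (23.6² + 7.5² − 17.7²) / (2·23.6·7.5) = 300.21/354.07 = 0.8479, so ∠QZY = 32.02°.

Therefore, the measure of angle ∠QZY = 32.02°.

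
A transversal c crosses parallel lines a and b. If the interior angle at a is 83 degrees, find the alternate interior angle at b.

Alternate interior angles formed by parallel lines and a transversal are equal.
The given angle is 83 degrees.
The alternate interior angle = 83 degrees.

83 degrees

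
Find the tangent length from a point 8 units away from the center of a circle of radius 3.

The tangent, radius, and line from the external point to the center form a right triangle.
The right angle is where the tangent meets the radius.
By the Pythagorean theorem: tangent² + 3² = 8²
tangent² = 64 - 9 = 55
tangent = sqrt(55)

sqrt(55)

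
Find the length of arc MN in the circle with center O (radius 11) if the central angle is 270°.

Arc length = 2π(11)(3/4) = 33*pi/2

33*pi/2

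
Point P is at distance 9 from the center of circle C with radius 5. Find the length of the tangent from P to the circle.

The tangent, radius, and line from the external point to the center form a right triangle.
The right angle is where the tangent meets the radius.
By the Pythagorean theorem: tangent² + 5² = 9²
tangent² = 81 - 25 = 56
tangent = 2*sqrt(14)

2*sqrt(14)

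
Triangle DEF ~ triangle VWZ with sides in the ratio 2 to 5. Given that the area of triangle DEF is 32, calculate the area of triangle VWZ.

Area ratio = (2/5)^2 = 4/25. Area of VWZ = 32 * 25/4 = 200.

200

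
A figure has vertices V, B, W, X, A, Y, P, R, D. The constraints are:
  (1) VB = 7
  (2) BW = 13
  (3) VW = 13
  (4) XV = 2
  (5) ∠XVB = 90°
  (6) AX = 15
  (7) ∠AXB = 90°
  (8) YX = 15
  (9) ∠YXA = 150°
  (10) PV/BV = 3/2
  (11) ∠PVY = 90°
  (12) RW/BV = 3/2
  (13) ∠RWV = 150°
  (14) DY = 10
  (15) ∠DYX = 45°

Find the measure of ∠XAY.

Step 1: By the law of cosines on triangle AXY: AY² = 15² + 15² − 2·15·15·cos(150°) = 839.71, so AY ≈ 28.98.
Step 2: By the inverse law of cosines on triangle XAY: cos(∠XAY) = (15² + 28.98² − 15²) / (2·15·28.98) = 839.71/869.33 = 0.9659, so ∠XAY = 15°.

Therefore, the measure of angle ∠XAY = 15°.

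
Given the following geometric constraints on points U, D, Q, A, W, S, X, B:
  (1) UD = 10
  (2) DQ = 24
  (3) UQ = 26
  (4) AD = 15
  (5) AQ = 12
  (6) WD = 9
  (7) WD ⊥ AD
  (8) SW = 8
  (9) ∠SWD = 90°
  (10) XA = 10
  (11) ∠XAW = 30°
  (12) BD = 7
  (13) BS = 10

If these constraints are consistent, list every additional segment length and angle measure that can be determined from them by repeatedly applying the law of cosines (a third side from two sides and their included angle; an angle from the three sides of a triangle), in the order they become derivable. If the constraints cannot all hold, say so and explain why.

The constraints are consistent. Derivable facts, in order:
After 1 step:
- AW = 3·√34
- DS = √145
- ∠ADQ = 24.15°
- ∠AQD = 30.75°
- ∠DAQ = 125.1°
- ∠DQU = 22.62°
- ∠DUQ = 67.38°
- ∠QDU = 90°
After 2 steps:
- WX ≈ 10.15
- ∠AWD = 59.04°
- ∠BDS = 56.11°
- ∠BSD = 35.53°
- ∠DAW = 30.96°
- ∠DBS = 88.36°
- ∠DSW = 48.37°
- ∠SDW = 41.63°
After 3 steps:
- ∠AWX = 29.51°
- ∠AXW = 120.49°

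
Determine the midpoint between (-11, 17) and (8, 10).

M = ((x₁ + x₂)/2, (y₁ + y₂)/2)
= ((-11 + 8)/2, (17 + 10)/2)
= (-3/2, 27/2) = (-3/2, 27/2)

(-3/2, 27/2)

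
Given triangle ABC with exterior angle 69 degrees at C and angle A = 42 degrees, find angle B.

The exterior angle theorem states that an exterior angle equals the sum of the two non-adjacent interior angles.
So 69 = 42 + angle B, which gives angle B = 69 - 42 = 27 degrees.

27 degrees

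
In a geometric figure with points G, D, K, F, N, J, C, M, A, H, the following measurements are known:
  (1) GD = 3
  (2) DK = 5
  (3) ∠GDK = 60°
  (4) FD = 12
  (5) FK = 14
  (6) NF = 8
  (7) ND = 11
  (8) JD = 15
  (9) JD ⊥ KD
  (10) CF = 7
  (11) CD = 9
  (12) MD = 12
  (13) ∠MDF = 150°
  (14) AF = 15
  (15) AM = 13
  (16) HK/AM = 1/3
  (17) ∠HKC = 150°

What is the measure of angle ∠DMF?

Step 1: By the law of cosines on triangle MDF: MF² = 12² + 12² − 2·12·12·cos(150°) = 537.42, so MF ≈ 23.18.
Step 2: By the inverse law of cosines on triangle DMF: cos(∠DMF) = (12² + 23.18² − 12²) / (2·12·23.18) = 537.42/556.37 = 0.9659, so ∠DMF = 15°.

Therefore, the measure of angle ∠DMF = 15°.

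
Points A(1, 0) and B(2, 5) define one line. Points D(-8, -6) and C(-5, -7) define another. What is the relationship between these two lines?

Slope of line 1: m1 = (5 - 0)/(2 - 1) = 5/1 = 5
Slope of line 2: m2 = (-7 - -6)/(-5 - -8) = -1/3 = -1/3
m1 != m2 and m1*m2 = -5/3 != -1. Neither.

Neither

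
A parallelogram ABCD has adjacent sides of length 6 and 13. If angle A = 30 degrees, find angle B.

Opposite sides of a parallelogram are parallel, so consecutive angles form co-interior angles on a transversal.
Co-interior angles sum to 180°, giving angle B = 180 - 30 = 150 degrees.

150 degrees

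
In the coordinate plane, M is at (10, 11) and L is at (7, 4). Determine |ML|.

The horizontal distance is |7 - 10| = 3 and the vertical distance is |4 - 11| = 7.
By the Pythagorean theorem, d = sqrt(3^2 + 7^2) = sqrt(58).

sqrt(58)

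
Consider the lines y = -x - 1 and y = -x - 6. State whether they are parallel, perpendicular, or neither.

Slope of line 1: m1 = -1
Slope of line 2: m2 = -1
Two lines are parallel if and only if they have equal slopes (or both are vertical).
Here m1 = m2 = -1, confirming the lines are parallel.

Parallel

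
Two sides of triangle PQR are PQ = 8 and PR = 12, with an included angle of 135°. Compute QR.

Law of cosines: QR^2 = 8^2 + 12^2 - 2(8)(12)cos(135°) = 96*sqrt(2) + 208, so QR = 4*sqrt(6*sqrt(2) + 13).

4*sqrt(6*sqrt(2) + 13)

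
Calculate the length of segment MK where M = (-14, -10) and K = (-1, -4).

d = sqrt((13)^2 + (6)^2) = sqrt(205)

sqrt(205)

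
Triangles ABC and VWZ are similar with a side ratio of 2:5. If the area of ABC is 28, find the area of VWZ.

Area ratio = (2/5)^2 = 4/25. Area of VWZ = 28 * 25/4 = 175.

175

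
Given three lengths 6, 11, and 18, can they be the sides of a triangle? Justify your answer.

The longest side is 18. The other two sides sum to 6 + 11 = 17.
Since 17 ≤ 18, the two shorter sides cannot reach around to close the triangle.

No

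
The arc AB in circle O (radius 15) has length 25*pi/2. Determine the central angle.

θ = 360 × 25*pi/2 / (2π × 15) = 150° (rearranging arc length formula).

150°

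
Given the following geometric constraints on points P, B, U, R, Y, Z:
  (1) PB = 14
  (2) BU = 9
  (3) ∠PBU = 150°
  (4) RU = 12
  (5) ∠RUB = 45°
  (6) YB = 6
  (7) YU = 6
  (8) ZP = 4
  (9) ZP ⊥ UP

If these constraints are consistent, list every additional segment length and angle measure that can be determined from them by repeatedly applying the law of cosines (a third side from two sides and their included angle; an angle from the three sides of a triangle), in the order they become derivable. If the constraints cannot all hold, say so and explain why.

The constraints are consistent. Derivable facts, in order:
After 1 step:
- BR ≈ 8.5
- PU ≈ 22.25
- ∠BUY = 41.41°
- ∠BYU = 97.18°
- ∠UBY = 41.41°
After 2 steps:
- UZ ≈ 22.61
- ∠BPU = 11.67°
- ∠BRU = 48.47°
- ∠BUP = 18.33°
- ∠RBU = 86.53°
After 3 steps:
- ∠PUZ = 10.19°
- ∠PZU = 79.81°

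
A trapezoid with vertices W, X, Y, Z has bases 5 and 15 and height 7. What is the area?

A trapezoid's area equals the midsegment times the height.
The midsegment is (5 + 15) / 2 = 10.
Area = 10 * 7 = 70.

70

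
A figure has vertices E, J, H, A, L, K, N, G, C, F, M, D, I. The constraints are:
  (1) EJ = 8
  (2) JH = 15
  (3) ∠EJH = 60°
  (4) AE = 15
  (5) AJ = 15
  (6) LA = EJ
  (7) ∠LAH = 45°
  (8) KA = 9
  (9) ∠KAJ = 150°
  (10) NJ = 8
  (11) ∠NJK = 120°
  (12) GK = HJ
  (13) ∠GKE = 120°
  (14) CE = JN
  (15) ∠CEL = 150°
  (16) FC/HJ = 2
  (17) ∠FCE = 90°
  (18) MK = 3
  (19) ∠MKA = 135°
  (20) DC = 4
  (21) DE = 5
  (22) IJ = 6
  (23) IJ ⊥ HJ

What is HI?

Step 1: By the law of cosines on triangle HJI: HI² = 15² + 6² − 2·15·6·cos(90°) = 261, so HI = 3·√29.

Therefore, the length of HI = 3·√29.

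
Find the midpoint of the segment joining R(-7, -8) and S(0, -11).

M = ((x₁ + x₂)/2, (y₁ + y₂)/2)
= ((-7 + 0)/2, (-8 + -11)/2)
= (-7/2, -19/2) = (-7/2, -19/2)

(-7/2, -19/2)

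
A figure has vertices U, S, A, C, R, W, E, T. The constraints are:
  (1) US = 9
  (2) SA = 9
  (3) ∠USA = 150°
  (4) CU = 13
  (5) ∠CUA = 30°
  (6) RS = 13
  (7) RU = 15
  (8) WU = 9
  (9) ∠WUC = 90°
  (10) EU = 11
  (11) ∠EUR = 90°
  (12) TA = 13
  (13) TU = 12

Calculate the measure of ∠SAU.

Step 1: By the law of cosines on triangle ASU: AU² = 9² + 9² − 2·9·9·cos(150°) = 302.3, so AU ≈ 17.39.
Step 2: By the inverse law of cosines on triangle SAU: cos(∠SAU) = (9² + 17.39² − 9²) / (2·9·17.39) = 302.3/312.96 = 0.9659, so ∠SAU = 15°.

Therefore, the measure of angle ∠SAU = 15°.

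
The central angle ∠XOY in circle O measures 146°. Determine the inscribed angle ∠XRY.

An inscribed angle intercepts an arc from a point on the circle, while the central angle intercepts the same arc from the center.
The inscribed angle is always half the central angle: 146° / 2 = 73°.

73°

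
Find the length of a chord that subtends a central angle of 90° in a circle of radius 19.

Chord length = 2r sin(θ/2)
= 2 × 19 × sin(90°/2)
= 2 × 19 × sin(45°)
= 19*sqrt(2)

19*sqrt(2)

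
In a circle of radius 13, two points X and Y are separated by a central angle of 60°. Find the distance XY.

Chord length = 2r sin(θ/2)
= 2 × 13 × sin(60°/2)
= 2 × 13 × sin(30°)
= 13

13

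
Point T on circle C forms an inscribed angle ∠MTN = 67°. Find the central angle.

By the inscribed angle theorem, the central angle is twice the inscribed angle.
Central angle = 2 × 67° = 134°

134°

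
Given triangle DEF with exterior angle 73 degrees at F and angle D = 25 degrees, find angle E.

The exterior angle theorem states that an exterior angle equals the sum of the two non-adjacent interior angles.
So 73 = 25 + angle E, which gives angle E = 73 - 25 = 48 degrees.

48 degrees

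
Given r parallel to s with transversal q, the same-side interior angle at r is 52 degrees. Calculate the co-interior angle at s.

Co-interior angles (same-side interior) formed by parallel lines and a transversal are supplementary (sum to 180 degrees).
The given angle is 52 degrees.
The co-interior angle = 180 - 52 = 128 degrees.

128 degrees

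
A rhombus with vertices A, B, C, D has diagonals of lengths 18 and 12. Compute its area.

The diagonals of a rhombus divide it into four right triangles.
Each triangle has legs 18/ 2 = 9 and 12/2 = 6, so each has area (1/2)*9*6 = 27.
Four such triangles give total area = (d1 * d2) / 2 = 108.

108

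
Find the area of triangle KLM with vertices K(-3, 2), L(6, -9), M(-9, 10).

Shoelace: Area = (1/2)|-3(-9-10) + 6(10-2) + -9(2--9)| = (1/2)(6) = 3

3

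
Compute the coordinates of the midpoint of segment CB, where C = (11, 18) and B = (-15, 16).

The midpoint is the point halfway along the segment.
Move half the horizontal distance: 11 + (-15 - 11)/2 = 11 + -26/2 = -2
Move half the vertical distance: 18 + (16 - 18)/2 = 18 + -2/2 = 17
Midpoint = (-2, 17)

(-2, 17)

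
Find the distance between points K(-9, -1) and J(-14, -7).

The horizontal distance is |-14 - -9| = 5 and the vertical distance is |-7 - -1| = 6.
By the Pythagorean theorem, d = sqrt(5^2 + 6^2) = sqrt(61).

sqrt(61)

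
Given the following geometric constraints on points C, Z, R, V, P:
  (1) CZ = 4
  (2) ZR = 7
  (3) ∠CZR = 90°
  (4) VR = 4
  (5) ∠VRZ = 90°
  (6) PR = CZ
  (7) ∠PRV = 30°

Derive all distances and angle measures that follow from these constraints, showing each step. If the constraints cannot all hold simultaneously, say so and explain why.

The constraints are consistent.

From the given relations:
  PR = CZ = 4

Step 1: From CZ = 4, ZR = 7, and ∠CZR = 90°, by the law of cosines:
  CR² = CZ² + ZR² - 2·CZ·ZR·cos(90°) = 16 + 49 - 0 = 65
  CR = √65

Step 2: From ZR = 7, RV = 4, and ∠ZRV = 90°, by the law of cosines:
  ZV² = ZR² + RV² - 2·ZR·RV·cos(90°) = 49 + 16 - 0 = 65
  ZV = √65

Step 3: From VR = 4, RP = 4, and ∠VRP = 30°, by the law of cosines:
  VP² = VR² + RP² - 2·VR·RP·cos(30°) = 16 + 16 - 27.71 = 4.287
  VP ≈ 2.07

Step 4: From CR = √65, CZ = 4, RZ = 7, by the inverse law of cosines:
  cos(∠RCZ) = (CR² + CZ² - RZ²) / (2·CR·CZ)
  ∠RCZ = 60.26°

Step 5: From ZR = 7, ZV = √65, RV = 4, by the inverse law of cosines:
  cos(∠RZV) = (ZR² + ZV² - RV²) / (2·ZR·ZV)
  ∠RZV = 29.74°

Step 6: From RC = √65, RZ = 7, CZ = 4, by the inverse law of cosines:
  cos(∠CRZ) = (RC² + RZ² - CZ²) / (2·RC·RZ)
  ∠CRZ = 29.74°

Step 7: From VP = 2.07, VR = 4, PR = 4, by the inverse law of cosines:
  cos(∠PVR) = (VP² + VR² - PR²) / (2·VP·VR)
  ∠PVR = 75°

Step 8: From VR = 4, VZ = √65, RZ = 7, by the inverse law of cosines:
  cos(∠RVZ) = (VR² + VZ² - RZ²) / (2·VR·VZ)
  ∠RVZ = 60.26°

Step 9: From PR = 4, PV = 2.07, RV = 4, by the inverse law of cosines:
  cos(∠RPV) = (PR² + PV² - RV²) / (2·PR·PV)
  ∠RPV = 75°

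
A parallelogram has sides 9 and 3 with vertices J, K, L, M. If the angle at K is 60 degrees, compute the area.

Area = 9 * 3 * sin(60°) = 27 * sqrt(3)/2 = 27*sqrt(3)/2

27*sqrt(3)/2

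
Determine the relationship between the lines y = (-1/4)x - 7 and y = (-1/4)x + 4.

Slope of line 1: m1 = -1/4
Slope of line 2: m2 = -1/4
m1 = m2, so the lines are parallel.

Parallel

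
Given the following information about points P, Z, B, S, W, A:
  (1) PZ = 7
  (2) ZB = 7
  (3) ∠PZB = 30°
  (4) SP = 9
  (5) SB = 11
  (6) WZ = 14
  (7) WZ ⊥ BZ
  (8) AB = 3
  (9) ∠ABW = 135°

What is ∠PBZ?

Step 1: By the law of cosines on triangle BZP: BP² = 7² + 7² − 2·7·7·cos(30°) = 13.13, so BP ≈ 3.62.
Step 2: By the inverse law of cosines on triangle PBZ: cos(∠PBZ) = (3.62² + 7² − 7²) / (2·3.62·7) = 13.13/50.73 = 0.2588, so ∠PBZ = 75°.

Therefore, the measure of angle ∠PBZ = 75°.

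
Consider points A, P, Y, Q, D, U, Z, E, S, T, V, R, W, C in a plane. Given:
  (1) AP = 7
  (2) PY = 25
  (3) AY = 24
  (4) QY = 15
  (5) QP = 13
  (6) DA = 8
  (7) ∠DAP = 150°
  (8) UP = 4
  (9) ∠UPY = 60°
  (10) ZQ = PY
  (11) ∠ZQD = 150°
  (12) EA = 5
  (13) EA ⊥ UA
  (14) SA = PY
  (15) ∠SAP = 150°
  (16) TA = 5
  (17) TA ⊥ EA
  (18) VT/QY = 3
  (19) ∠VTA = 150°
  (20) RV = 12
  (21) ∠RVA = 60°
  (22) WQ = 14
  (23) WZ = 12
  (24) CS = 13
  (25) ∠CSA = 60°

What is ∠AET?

Step 1: By the law of cosines on triangle EAT: ET² = 5² + 5² − 2·5·5·cos(90°) = 50, so ET = 5·√2.
Step 2: By the inverse law of cosines on triangle AET: cos(∠AET) = (5² + (5·√2)² − 5²) / (2·5·5·√2) = 50/70.71 = 0.7071, so ∠AET = 45°.

Therefore, the measure of angle ∠AET = 45°.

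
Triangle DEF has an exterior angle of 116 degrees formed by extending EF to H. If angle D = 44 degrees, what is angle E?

The exterior angle theorem states that an exterior angle equals the sum of the two non-adjacent interior angles.
So 116 = 44 + angle E, which gives angle E = 116 - 44 = 72 degrees.

72 degrees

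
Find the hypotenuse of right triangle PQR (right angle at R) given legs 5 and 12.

PQ = sqrt(5^2 + 12^2) = sqrt(169) = 13

13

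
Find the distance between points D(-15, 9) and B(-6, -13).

The horizontal distance is |-6 - -15| = 9 and the vertical distance is |-13 - 9| = 22.
By the Pythagorean theorem, d = sqrt(9^2 + 22^2) = sqrt(565).

sqrt(565)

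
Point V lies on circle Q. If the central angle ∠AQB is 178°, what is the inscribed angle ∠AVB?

By the inscribed angle theorem, the inscribed angle is half the central angle.
Inscribed angle = 178° / 2 = 89°

89°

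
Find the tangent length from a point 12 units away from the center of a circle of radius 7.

The tangent, radius, and line from the external point to the center form a right triangle.
The right angle is where the tangent meets the radius.
By the Pythagorean theorem: tangent² + 7² = 12²
tangent² = 144 - 49 = 95
tangent = sqrt(95)

sqrt(95)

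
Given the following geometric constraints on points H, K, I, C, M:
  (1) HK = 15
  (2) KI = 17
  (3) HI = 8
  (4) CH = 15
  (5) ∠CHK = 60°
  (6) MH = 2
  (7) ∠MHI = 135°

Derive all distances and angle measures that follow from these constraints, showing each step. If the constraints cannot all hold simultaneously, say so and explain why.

The constraints are consistent.

Step 1: From KH = 15, HC = 15, and ∠KHC = 60°, by the law of cosines:
  KC² = KH² + HC² - 2·KH·HC·cos(60°) = 225 + 225 - 225 = 225
  KC = 15

Step 2: From IH = 8, HM = 2, and ∠IHM = 135°, by the law of cosines:
  IM² = IH² + HM² - 2·IH·HM·cos(135°) = 64 + 4 + 22.63 = 90.63
  IM ≈ 9.52

Step 3: From HI = 8, HK = 15, IK = 17, by the inverse law of cosines:
  cos(∠IHK) = (HI² + HK² - IK²) / (2·HI·HK)
  ∠IHK = 90°

Step 4: From KH = 15, KI = 17, HI = 8, by the inverse law of cosines:
  cos(∠HKI) = (KH² + KI² - HI²) / (2·KH·KI)
  ∠HKI = 28.07°

Step 5: From IH = 8, IK = 17, HK = 15, by the inverse law of cosines:
  cos(∠HIK) = (IH² + IK² - HK²) / (2·IH·IK)
  ∠HIK = 61.93°

Step 6: From KC = 15, KH = 15, CH = 15, by the inverse law of cosines:
  cos(∠CKH) = (KC² + KH² - CH²) / (2·KC·KH)
  ∠CKH = 60°

Step 7: From IH = 8, IM = 9.52, HM = 2, by the inverse law of cosines:
  cos(∠HIM) = (IH² + IM² - HM²) / (2·IH·IM)
  ∠HIM = 8.54°

Step 8: From CH = 15, CK = 15, HK = 15, by the inverse law of cosines:
  cos(∠HCK) = (CH² + CK² - HK²) / (2·CH·CK)
  ∠HCK = 60°

Step 9: From MH = 2, MI = 9.52, HI = 8, by the inverse law of cosines:
  cos(∠HMI) = (MH² + MI² - HI²) / (2·MH·MI)
  ∠HMI = 36.46°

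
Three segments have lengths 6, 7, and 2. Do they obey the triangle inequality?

Check all three triangle inequalities:
6 + 7 = 13 > 2 ✓
6 + 2 = 8 > 7 ✓
7 + 2 = 9 > 6 ✓
All conditions hold, so these sides form a valid triangle.

Yes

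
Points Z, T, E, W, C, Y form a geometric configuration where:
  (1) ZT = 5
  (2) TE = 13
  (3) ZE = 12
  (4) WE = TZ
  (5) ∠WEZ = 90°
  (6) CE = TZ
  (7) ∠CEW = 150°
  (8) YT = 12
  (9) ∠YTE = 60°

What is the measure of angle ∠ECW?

From the given relations: CE = TZ = 5; WE = TZ = 5.
Step 1: By the law of cosines on triangle CEW: CW² = 5² + 5² − 2·5·5·cos(150°) = 93.3, so CW ≈ 9.66.
Step 2: By the inverse law of cosines on triangle ECW: cos(∠ECW) = (5² + 9.66² − 5²) / (2·5·9.66) = 93.3/96.59 = 0.9659, so ∠ECW = 15°.

Therefore, the measure of angle ∠ECW = 15°.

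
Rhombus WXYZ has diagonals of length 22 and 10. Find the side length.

The diagonals of a rhombus bisect each other at right angles.
Half-diagonals: 22/2 = 11 and 10/2 = 5
side = sqrt(11^2 + 5^2)
side = sqrt(121 + 25)
side = sqrt(146)

sqrt(146)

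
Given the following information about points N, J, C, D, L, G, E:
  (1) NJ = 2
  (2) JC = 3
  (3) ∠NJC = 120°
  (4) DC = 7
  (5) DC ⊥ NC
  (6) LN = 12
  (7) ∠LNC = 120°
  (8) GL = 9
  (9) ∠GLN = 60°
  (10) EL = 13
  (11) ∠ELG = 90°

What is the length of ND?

Step 1: By the law of cosines on triangle CJN: CN² = 3² + 2² − 2·3·2·cos(120°) = 19, so CN = √19.
Step 2: By the law of cosines on triangle NCD: ND² = √19² + 7² − 2·√19·7·cos(90°) = 68, so ND = 2·√17.

Therefore, the length of ND = 2·√17.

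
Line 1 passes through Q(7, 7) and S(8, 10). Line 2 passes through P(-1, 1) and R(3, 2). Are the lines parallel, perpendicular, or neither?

Slope of line 1: m1 = (10 - 7)/(8 - 7) = 3/1 = 3
Slope of line 2: m2 = (2 - 1)/(3 - -1) = 1/4 = 1/4
m1 != m2 and m1*m2 = 3/4 != -1. Neither.

Neither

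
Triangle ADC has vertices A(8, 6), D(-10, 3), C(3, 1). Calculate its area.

Shoelace: Area = (1/2)|8(3-1) + -10(1-6) + 3(6-3)| = (1/2)(75) = 75/2

75/2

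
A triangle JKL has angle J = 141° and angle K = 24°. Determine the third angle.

angle L = 180 - 141 - 24 = 15 degrees.

15 degrees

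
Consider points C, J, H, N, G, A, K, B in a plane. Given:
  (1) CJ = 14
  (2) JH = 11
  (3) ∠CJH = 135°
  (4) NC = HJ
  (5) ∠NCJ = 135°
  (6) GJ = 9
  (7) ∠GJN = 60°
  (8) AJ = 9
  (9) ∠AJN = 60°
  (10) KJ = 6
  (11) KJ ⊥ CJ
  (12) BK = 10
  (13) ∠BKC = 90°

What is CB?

Step 1: By the law of cosines on triangle CJK: CK² = 14² + 6² − 2·14·6·cos(90°) = 232, so CK = 2·√58.
Step 2: By the law of cosines on triangle CKB: CB² = (2·√58)² + 10² − 2·2·√58·10·cos(90°) = 332, so CB = 2·√83.

Therefore, the length of CB = 2·√83.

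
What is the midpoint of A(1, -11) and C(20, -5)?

The midpoint is the average of the coordinates:
x: (1 + 20)/2 = 21/2
y: (-11 + -5)/2 = -8
Midpoint = (21/2, -8)

(21/2, -8)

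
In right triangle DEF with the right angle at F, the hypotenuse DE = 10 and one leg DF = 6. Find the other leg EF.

EF = sqrt(10^2 - 6^2) = sqrt(64) = 8

8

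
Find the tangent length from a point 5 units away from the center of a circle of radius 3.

tangent = √(d² - r²) = √(5² - 3²) = √(25 - 9) = √16 = 4

4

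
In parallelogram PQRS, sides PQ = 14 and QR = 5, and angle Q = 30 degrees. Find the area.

The area of a parallelogram equals the product of two adjacent sides times the sine of the included angle.
This is because the height equals 5 * sin(30°) = 5/2.
Area = 14 * 5/2 = 35

35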